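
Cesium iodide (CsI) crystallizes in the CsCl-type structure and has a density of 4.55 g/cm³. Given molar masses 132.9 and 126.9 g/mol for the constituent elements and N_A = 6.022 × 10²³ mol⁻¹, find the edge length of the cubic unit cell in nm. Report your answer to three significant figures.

M(CsI) = 259.8 g/mol; Z = 1 formula unit per cell.
a³ = Z·M/(N_A·ρ) = 1 × 259.8 / (6.022 × 10²³ × 4.55) = 9.482 × 10^-23 cm³, so a = 4.560 × 10^-8 cm = 0.456 nm.

0.456 nm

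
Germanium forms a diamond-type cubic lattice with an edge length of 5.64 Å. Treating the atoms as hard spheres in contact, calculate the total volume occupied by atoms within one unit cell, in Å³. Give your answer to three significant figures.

In a diamond cubic lattice nearest neighbors lie along the body diagonal with √3·a = 8r, so r = 0.2165a = 1.221 Å.
V_atoms = Z × (4/3)πr³ = 8 × (4/3)π × (1.221)³ = 61.0 Å³.

61.0 Å³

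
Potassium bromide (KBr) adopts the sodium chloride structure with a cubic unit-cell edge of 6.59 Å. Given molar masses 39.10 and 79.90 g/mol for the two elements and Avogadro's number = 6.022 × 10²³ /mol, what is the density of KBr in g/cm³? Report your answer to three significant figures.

2.76 g/cm³

The sodium chloride structure contains Z = 4 formula units per cell; M(KBr) = 39.10 + 79.90 = 119.0 g/mol.
a³ = (6.590 × 10^-8 cm)³ = 2.862 × 10^-22 cm³.
ρ = 4 × 119.0 / (6.022 × 10²³ × 2.862 × 10^-22) = 2.762 g/cm³.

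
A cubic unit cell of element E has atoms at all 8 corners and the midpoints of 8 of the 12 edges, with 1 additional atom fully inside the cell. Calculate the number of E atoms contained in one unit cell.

4

Corner atoms are shared by 8 cells (1/8 each), edge atoms by 4 (1/4 each), interior atoms are unshared.
Net atoms = 8 × 1/8 + 8 × 1/4 + 1 = 1 + 2 + 1 = 4.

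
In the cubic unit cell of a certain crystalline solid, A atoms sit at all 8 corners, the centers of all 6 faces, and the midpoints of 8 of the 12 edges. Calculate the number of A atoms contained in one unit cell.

Corner atoms are shared by 8 cells (1/8 each), face atoms by 2 (1/2 each), edge atoms by 4 (1/4 each).
Net atoms = 8 × 1/8 + 6 × 1/2 + 8 × 1/4 = 1 + 3 + 2 = 6.

6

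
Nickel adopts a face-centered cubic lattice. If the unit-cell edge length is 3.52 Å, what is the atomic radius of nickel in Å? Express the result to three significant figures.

1.24 Å

In an FCC lattice, atoms touch along the face diagonal, so √2·a = 4r.
r = √2·a/4 = 1.4142 × 3.52 / 4 = 1.24 Å.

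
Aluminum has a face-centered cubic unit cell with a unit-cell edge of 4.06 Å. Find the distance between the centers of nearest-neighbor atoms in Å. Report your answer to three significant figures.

In an FCC structure, atoms touch along the face diagonal, so √2·a = 4r; the nearest-neighbor distance equals 2r = 0.7071·a.
d = 0.7071 × 4.06 = 2.87 Å.

2.87 Å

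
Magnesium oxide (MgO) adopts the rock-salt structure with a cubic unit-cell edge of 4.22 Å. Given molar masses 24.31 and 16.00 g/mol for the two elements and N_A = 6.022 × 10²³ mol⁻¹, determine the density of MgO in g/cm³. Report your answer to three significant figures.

The rock-salt structure contains Z = 4 formula units per cell; M(MgO) = 24.31 + 16.00 = 40.31 g/mol.
a³ = (4.220 × 10^-8 cm)³ = 7.515 × 10^-23 cm³.
ρ = 4 × 40.31 / (6.022 × 10²³ × 7.515 × 10^-23) = 3.563 g/cm³.

3.56 g/cm³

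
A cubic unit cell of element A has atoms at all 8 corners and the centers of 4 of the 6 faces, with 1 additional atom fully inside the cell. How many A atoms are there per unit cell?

Corner atoms are shared by 8 cells (1/8 each), face atoms by 2 (1/2 each), interior atoms are unshared.
Net atoms = 8 × 1/8 + 4 × 1/2 + 1 = 1 + 2 + 1 = 4.

4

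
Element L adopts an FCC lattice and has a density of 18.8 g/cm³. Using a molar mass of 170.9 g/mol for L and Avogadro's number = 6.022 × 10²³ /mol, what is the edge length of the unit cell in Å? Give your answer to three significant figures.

3.92 Å

With Z = 4 atoms per FCC cell, a³ = Z·M/(N_A·ρ) = 4 × 170.9 / (6.022 × 10²³ × 18.80 g/cm³) = 6.038 × 10^-23 cm³.
a = (6.038 × 10^-23)^(1/3) = 3.923 × 10^-8 cm = 3.92 Å.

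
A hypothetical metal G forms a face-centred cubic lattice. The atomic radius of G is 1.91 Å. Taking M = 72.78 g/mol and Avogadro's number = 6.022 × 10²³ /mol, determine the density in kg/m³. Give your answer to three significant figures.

In an FCC lattice, atoms touch along the face diagonal, so √2·a = 4r, giving a = 5.402 Å = 5.402 × 10^-8 cm.
With Z = 4, ρ = Z·M/(N_A·a³) = 4 × 72.78 / (6.022 × 10²³ × 1.577 × 10^-22) = 3.066 g/cm³ = 3070 kg/m³.

3070 kg/m³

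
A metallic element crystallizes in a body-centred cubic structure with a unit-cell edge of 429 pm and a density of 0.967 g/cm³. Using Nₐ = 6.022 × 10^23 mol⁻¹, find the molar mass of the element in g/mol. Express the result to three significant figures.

A BCC cell has Z = 2 atoms; a = 4.290 × 10^-8 cm.
M = ρ·N_A·a³/Z = 0.967 × 6.022 × 10²³ × 7.895 × 10^-23 / 2 = 23.0 g/mol.

23.0 g/mol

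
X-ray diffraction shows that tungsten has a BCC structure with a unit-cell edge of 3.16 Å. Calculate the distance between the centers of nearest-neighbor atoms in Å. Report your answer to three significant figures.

2.74 Å

In a BCC structure, atoms touch along the body diagonal, so √3·a = 4r; the nearest-neighbor distance equals 2r = 0.8660·a.
d = 0.8660 × 3.16 = 2.74 Å.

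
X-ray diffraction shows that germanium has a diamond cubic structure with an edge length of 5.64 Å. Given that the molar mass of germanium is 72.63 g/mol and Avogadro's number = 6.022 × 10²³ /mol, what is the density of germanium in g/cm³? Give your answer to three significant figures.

A diamond cubic unit cell contains Z = 8 atoms.
Cell volume: a³ = (5.64 Å)³ = (5.640 × 10^-8 cm)³ = 1.794 × 10^-22 cm³.
ρ = Z·M/(N_A·a³) = 8 × 72.63 / (6.022 × 10²³ × 1.794 × 10^-22) = 5.378 g/cm³.

5.38 g/cm³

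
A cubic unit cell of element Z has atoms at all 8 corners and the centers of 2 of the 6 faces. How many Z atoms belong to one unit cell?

Corner atoms are shared by 8 cells (1/8 each), face atoms by 2 (1/2 each).
Net atoms = 8 × 1/8 + 2 × 1/2 = 1 + 1 = 2.

2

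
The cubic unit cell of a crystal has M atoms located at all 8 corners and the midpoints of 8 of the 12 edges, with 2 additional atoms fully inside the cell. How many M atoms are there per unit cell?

5

Corner atoms are shared by 8 cells (1/8 each), edge atoms by 4 (1/4 each), interior atoms are unshared.
Net atoms = 8 × 1/8 + 8 × 1/4 + 2 = 1 + 2 + 2 = 5.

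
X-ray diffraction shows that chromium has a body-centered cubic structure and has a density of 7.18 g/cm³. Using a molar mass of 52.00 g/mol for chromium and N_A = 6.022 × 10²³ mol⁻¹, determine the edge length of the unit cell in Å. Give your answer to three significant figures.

With Z = 2 atoms per BCC cell, a³ = Z·M/(N_A·ρ) = 2 × 52.00 / (6.022 × 10²³ × 7.180 g/cm³) = 2.405 × 10^-23 cm³.
a = (2.405 × 10^-23)^(1/3) = 2.887 × 10^-8 cm = 2.89 Å.

2.89 Å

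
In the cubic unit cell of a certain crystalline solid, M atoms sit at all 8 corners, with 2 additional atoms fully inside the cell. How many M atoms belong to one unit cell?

3

Corner atoms are shared by 8 cells (1/8 each), interior atoms are unshared.
Net atoms = 8 × 1/8 + 2 = 1 + 2 = 3.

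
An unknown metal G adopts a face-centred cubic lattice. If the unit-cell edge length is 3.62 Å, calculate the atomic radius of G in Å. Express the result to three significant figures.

1.28 Å

In an FCC lattice, atoms touch along the face diagonal, so √2·a = 4r.
r = √2·a/4 = 1.4142 × 3.62 / 4 = 1.28 Å.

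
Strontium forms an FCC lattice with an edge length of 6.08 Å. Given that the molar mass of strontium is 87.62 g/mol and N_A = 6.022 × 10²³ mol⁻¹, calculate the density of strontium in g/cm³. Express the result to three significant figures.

An FCC unit cell contains Z = 4 atoms.
Cell volume: a³ = (6.08 Å)³ = (6.080 × 10^-8 cm)³ = 2.248 × 10^-22 cm³.
ρ = Z·M/(N_A·a³) = 4 × 87.62 / (6.022 × 10²³ × 2.248 × 10^-22) = 2.589 g/cm³.

2.59 g/cm³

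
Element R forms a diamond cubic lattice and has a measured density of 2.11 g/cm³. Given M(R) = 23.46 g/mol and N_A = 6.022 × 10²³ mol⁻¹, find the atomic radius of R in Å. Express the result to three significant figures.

For a diamond cubic cell (Z = 8), a³ = Z·M/(N_A·ρ) = 8 × 23.46 / (6.022 × 10²³ × 2.110) = 1.477 × 10^-22 cm³, so a = 5.286 × 10^-8 cm = 5.286 Å.
Nearest neighbors lie along the body diagonal with √3·a = 8r, so r = 0.2165 × a = 1.14 Å.

1.14 Å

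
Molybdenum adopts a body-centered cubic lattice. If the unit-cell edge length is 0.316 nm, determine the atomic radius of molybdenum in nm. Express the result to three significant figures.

0.137 nm

In a BCC lattice, atoms touch along the body diagonal, so √3·a = 4r.
r = √3·a/4 = 1.7321 × 0.316 / 4 = 0.137 nm.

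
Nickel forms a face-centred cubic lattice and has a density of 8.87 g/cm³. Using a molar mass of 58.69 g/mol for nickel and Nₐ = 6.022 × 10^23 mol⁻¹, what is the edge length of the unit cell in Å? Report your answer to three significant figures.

With Z = 4 atoms per FCC cell, a³ = Z·M/(N_A·ρ) = 4 × 58.69 / (6.022 × 10²³ × 8.870 g/cm³) = 4.395 × 10^-23 cm³.
a = (4.395 × 10^-23)^(1/3) = 3.529 × 10^-8 cm = 3.53 Å.

3.53 Å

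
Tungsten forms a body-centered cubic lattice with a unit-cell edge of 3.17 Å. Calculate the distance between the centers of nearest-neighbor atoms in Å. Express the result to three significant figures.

2.75 Å

In a BCC structure, atoms touch along the body diagonal, so √3·a = 4r; the nearest-neighbor distance equals 2r = 0.8660·a.
d = 0.8660 × 3.17 = 2.75 Å.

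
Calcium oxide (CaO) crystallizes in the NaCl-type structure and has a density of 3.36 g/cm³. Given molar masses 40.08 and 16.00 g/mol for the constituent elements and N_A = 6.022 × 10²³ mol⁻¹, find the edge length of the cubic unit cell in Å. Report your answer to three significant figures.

M(CaO) = 56.08 g/mol; Z = 4 formula units per cell.
a³ = Z·M/(N_A·ρ) = 4 × 56.08 / (6.022 × 10²³ × 3.36) = 1.109 × 10^-22 cm³, so a = 4.804 × 10^-8 cm = 4.80 Å.

4.80 Å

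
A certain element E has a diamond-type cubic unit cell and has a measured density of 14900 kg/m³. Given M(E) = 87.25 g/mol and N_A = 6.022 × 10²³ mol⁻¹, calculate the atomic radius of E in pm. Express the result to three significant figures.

For a diamond cubic cell (Z = 8), a³ = Z·M/(N_A·ρ) = 8 × 87.25 / (6.022 × 10²³ × 14.90) = 7.779 × 10^-23 cm³, so a = 4.269 × 10^-8 cm = 426.9 pm.
Nearest neighbors lie along the body diagonal with √3·a = 8r, so r = 0.2165 × a = 92.4 pm.

92.4 pm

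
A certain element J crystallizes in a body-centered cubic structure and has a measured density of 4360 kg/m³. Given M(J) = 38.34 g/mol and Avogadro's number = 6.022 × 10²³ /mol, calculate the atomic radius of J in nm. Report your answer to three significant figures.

For a BCC cell (Z = 2), a³ = Z·M/(N_A·ρ) = 2 × 38.34 / (6.022 × 10²³ × 4.360) = 2.920 × 10^-23 cm³, so a = 3.080 × 10^-8 cm = 0.3080 nm.
Atoms touch along the body diagonal, so √3·a = 4r, so r = 0.4330 × a = 0.133 nm.

0.133 nm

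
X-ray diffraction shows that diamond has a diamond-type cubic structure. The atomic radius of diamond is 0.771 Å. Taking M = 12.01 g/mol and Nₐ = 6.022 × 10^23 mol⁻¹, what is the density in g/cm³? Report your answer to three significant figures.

In a diamond cubic lattice, nearest neighbors lie along the body diagonal with √3·a = 8r, giving a = 3.561 Å = 3.561 × 10^-8 cm.
With Z = 8, ρ = Z·M/(N_A·a³) = 8 × 12.01 / (6.022 × 10²³ × 4.516 × 10^-23) = 3.533 g/cm³.

3.53 g/cm³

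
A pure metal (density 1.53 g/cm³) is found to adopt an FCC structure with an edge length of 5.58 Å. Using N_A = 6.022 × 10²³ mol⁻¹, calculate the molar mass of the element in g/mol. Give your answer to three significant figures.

An FCC cell has Z = 4 atoms; a = 5.580 × 10^-8 cm.
M = ρ·N_A·a³/Z = 1.53 × 6.022 × 10²³ × 1.737 × 10^-22 / 4 = 40.0 g/mol.

40.0 g/mol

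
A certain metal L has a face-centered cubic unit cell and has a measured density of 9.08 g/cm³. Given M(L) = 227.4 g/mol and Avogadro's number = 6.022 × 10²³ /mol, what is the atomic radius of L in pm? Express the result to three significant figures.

194 pm

For an FCC cell (Z = 4), a³ = Z·M/(N_A·ρ) = 4 × 227.4 / (6.022 × 10²³ × 9.080) = 1.664 × 10^-22 cm³, so a = 5.500 × 10^-8 cm = 550.0 pm.
Atoms touch along the face diagonal, so √2·a = 4r, so r = 0.3536 × a = 194 pm.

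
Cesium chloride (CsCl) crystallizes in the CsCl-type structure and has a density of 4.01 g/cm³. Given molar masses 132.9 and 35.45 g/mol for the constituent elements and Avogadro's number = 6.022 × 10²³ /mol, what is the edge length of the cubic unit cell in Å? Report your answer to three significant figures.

4.12 Å

M(CsCl) = 168.35 g/mol; Z = 1 formula unit per cell.
a³ = Z·M/(N_A·ρ) = 1 × 168.35 / (6.022 × 10²³ × 4.01) = 6.972 × 10^-23 cm³, so a = 4.116 × 10^-8 cm = 4.12 Å.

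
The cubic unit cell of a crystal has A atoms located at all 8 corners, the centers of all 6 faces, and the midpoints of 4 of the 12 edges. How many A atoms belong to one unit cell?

5

Corner atoms are shared by 8 cells (1/8 each), face atoms by 2 (1/2 each), edge atoms by 4 (1/4 each).
Net atoms = 8 × 1/8 + 6 × 1/2 + 4 × 1/4 = 1 + 3 + 1 = 5.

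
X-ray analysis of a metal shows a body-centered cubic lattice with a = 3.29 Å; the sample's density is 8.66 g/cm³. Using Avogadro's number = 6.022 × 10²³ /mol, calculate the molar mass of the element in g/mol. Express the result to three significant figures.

A BCC cell has Z = 2 atoms; a = 3.290 × 10^-8 cm.
M = ρ·N_A·a³/Z = 8.66 × 6.022 × 10²³ × 3.561 × 10^-23 / 2 = 92.9 g/mol.

92.9 g/mol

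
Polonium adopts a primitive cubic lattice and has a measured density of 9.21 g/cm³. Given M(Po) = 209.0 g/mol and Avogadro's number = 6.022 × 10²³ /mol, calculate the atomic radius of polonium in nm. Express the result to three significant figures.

For a simple cubic cell (Z = 1), a³ = Z·M/(N_A·ρ) = 1 × 209.0 / (6.022 × 10²³ × 9.210) = 3.768 × 10^-23 cm³, so a = 3.353 × 10^-8 cm = 0.3353 nm.
Atoms touch along the cell edge, so a = 2r, so r = 0.5000 × a = 0.168 nm.

0.168 nm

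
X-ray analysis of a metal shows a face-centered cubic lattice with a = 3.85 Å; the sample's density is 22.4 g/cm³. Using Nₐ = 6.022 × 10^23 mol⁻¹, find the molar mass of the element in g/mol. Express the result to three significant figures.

192 g/mol

An FCC cell has Z = 4 atoms; a = 3.850 × 10^-8 cm.
M = ρ·N_A·a³/Z = 22.4 × 6.022 × 10²³ × 5.707 × 10^-23 / 4 = 192 g/mol.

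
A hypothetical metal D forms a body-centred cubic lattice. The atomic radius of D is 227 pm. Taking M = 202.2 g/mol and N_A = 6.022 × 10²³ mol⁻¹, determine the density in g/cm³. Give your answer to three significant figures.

In a BCC lattice, atoms touch along the body diagonal, so √3·a = 4r, giving a = 524.2 pm = 5.242 × 10^-8 cm.
With Z = 2, ρ = Z·M/(N_A·a³) = 2 × 202.2 / (6.022 × 10²³ × 1.441 × 10^-22) = 4.661 g/cm³.

4.66 g/cm³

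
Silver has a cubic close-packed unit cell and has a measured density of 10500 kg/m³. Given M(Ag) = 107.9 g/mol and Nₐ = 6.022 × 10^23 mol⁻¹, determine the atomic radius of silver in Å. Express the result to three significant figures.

For an FCC cell (Z = 4), a³ = Z·M/(N_A·ρ) = 4 × 107.9 / (6.022 × 10²³ × 10.50) = 6.826 × 10^-23 cm³, so a = 4.087 × 10^-8 cm = 4.087 Å.
Atoms touch along the face diagonal, so √2·a = 4r, so r = 0.3536 × a = 1.44 Å.

1.44 Å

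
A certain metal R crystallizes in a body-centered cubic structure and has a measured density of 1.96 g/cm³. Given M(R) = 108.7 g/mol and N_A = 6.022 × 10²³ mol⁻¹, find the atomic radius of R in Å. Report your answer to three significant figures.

2.46 Å

For a BCC cell (Z = 2), a³ = Z·M/(N_A·ρ) = 2 × 108.7 / (6.022 × 10²³ × 1.960) = 1.842 × 10^-22 cm³, so a = 5.690 × 10^-8 cm = 5.690 Å.
Atoms touch along the body diagonal, so √3·a = 4r, so r = 0.4330 × a = 2.46 Å.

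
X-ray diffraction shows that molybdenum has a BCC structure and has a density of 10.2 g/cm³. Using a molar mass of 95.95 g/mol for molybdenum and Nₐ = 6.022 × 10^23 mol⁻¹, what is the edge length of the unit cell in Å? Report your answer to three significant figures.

With Z = 2 atoms per BCC cell, a³ = Z·M/(N_A·ρ) = 2 × 95.95 / (6.022 × 10²³ × 10.20 g/cm³) = 3.124 × 10^-23 cm³.
a = (3.124 × 10^-23)^(1/3) = 3.150 × 10^-8 cm = 3.15 Å.

3.15 Å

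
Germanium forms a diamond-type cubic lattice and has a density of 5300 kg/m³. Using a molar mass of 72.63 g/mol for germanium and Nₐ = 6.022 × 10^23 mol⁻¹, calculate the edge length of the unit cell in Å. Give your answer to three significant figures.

5.67 Å

With Z = 8 atoms per diamond cubic cell, a³ = Z·M/(N_A·ρ) = 8 × 72.63 / (6.022 × 10²³ × 5.300 g/cm³) = 1.820 × 10^-22 cm³.
a = (1.820 × 10^-22)^(1/3) = 5.668 × 10^-8 cm = 5.67 Å.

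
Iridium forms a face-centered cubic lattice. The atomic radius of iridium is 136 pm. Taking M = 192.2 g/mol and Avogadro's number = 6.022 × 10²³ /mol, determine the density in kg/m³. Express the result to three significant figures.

In an FCC lattice, atoms touch along the face diagonal, so √2·a = 4r, giving a = 384.7 pm = 3.847 × 10^-8 cm.
With Z = 4, ρ = Z·M/(N_A·a³) = 4 × 192.2 / (6.022 × 10²³ × 5.692 × 10^-23) = 22.43 g/cm³ = 22400 kg/m³.

22400 kg/m³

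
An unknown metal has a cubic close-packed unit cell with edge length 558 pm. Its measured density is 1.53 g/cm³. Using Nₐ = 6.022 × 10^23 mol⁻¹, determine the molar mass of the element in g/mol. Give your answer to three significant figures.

40.0 g/mol

An FCC cell has Z = 4 atoms; a = 5.580 × 10^-8 cm.
M = ρ·N_A·a³/Z = 1.53 × 6.022 × 10²³ × 1.737 × 10^-22 / 4 = 40.0 g/mol.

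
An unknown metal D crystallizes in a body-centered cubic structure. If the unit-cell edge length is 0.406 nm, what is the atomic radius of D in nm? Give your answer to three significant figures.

In a BCC lattice, atoms touch along the body diagonal, so √3·a = 4r.
r = √3·a/4 = 1.7321 × 0.406 / 4 = 0.176 nm.

0.176 nm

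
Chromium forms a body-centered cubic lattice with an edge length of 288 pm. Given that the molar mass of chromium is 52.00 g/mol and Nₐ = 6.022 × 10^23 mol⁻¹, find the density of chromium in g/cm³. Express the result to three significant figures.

7.23 g/cm³

A BCC unit cell contains Z = 2 atoms.
Cell volume: a³ = (288 pm)³ = (2.880 × 10^-8 cm)³ = 2.389 × 10^-23 cm³.
ρ = Z·M/(N_A·a³) = 2 × 52.00 / (6.022 × 10²³ × 2.389 × 10^-23) = 7.230 g/cm³.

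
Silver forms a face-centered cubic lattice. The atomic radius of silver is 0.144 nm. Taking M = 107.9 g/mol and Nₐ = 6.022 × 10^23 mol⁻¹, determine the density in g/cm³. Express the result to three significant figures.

In an FCC lattice, atoms touch along the face diagonal, so √2·a = 4r, giving a = 0.4073 nm = 4.073 × 10^-8 cm.
With Z = 4, ρ = Z·M/(N_A·a³) = 4 × 107.9 / (6.022 × 10²³ × 6.757 × 10^-23) = 10.61 g/cm³.

10.6 g/cm³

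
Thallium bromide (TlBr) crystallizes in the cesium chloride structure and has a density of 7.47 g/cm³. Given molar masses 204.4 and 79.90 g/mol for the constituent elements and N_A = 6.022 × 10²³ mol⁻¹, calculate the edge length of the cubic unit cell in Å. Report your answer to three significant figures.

M(TlBr) = 284.3 g/mol; Z = 1 formula unit per cell.
a³ = Z·M/(N_A·ρ) = 1 × 284.3 / (6.022 × 10²³ × 7.47) = 6.320 × 10^-23 cm³, so a = 3.983 × 10^-8 cm = 3.98 Å.

3.98 Å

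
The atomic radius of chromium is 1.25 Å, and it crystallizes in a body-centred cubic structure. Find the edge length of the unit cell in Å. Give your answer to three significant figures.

2.89 Å

In a BCC lattice, atoms touch along the body diagonal, so √3·a = 4r.
a = 4r/√3 = 4 × 1.25 / 1.7321 = 2.89 Å.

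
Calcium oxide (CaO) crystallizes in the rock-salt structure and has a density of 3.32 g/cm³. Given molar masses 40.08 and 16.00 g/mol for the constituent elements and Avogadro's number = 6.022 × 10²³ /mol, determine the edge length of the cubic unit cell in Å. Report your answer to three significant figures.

M(CaO) = 56.08 g/mol; Z = 4 formula units per cell.
a³ = Z·M/(N_A·ρ) = 4 × 56.08 / (6.022 × 10²³ × 3.32) = 1.122 × 10^-22 cm³, so a = 4.823 × 10^-8 cm = 4.82 Å.

4.82 Å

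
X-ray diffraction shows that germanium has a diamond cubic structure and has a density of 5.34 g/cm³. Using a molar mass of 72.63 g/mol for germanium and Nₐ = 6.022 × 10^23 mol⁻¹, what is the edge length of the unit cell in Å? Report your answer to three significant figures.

With Z = 8 atoms per diamond cubic cell, a³ = Z·M/(N_A·ρ) = 8 × 72.63 / (6.022 × 10²³ × 5.340 g/cm³) = 1.807 × 10^-22 cm³.
a = (1.807 × 10^-22)^(1/3) = 5.653 × 10^-8 cm = 5.65 Å.

5.65 Å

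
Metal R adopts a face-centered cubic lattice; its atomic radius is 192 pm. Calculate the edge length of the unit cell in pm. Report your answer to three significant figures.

In an FCC lattice, atoms touch along the face diagonal, so √2·a = 4r.
a = 4r/√2 = 4 × 192 / 1.4142 = 543 pm.

543 pm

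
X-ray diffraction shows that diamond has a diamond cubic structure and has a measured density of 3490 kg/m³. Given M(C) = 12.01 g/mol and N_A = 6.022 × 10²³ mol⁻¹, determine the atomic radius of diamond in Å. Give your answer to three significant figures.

For a diamond cubic cell (Z = 8), a³ = Z·M/(N_A·ρ) = 8 × 12.01 / (6.022 × 10²³ × 3.490) = 4.572 × 10^-23 cm³, so a = 3.576 × 10^-8 cm = 3.576 Å.
Nearest neighbors lie along the body diagonal with √3·a = 8r, so r = 0.2165 × a = 0.774 Å.

0.774 Å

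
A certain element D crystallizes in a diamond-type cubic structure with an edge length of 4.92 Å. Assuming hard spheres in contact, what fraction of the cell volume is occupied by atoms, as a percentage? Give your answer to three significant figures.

In a diamond cubic lattice nearest neighbors lie along the body diagonal with √3·a = 8r, so r = 0.2165a = 1.065 Å.
Packing fraction = Z·(4/3)πr³ / a³ = 8 × (4/3)π × (1.065)³ / (4.92)³ = 0.3401 = 34.0%.

34.0%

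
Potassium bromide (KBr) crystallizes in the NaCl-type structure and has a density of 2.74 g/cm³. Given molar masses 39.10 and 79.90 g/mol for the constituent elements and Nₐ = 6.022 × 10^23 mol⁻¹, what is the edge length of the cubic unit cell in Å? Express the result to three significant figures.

6.61 Å

M(KBr) = 119.0 g/mol; Z = 4 formula units per cell.
a³ = Z·M/(N_A·ρ) = 4 × 119.0 / (6.022 × 10²³ × 2.74) = 2.885 × 10^-22 cm³, so a = 6.608 × 10^-8 cm = 6.61 Å.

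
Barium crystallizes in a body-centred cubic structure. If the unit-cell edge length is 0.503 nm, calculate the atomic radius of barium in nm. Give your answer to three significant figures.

0.218 nm

In a BCC lattice, atoms touch along the body diagonal, so √3·a = 4r.
r = √3·a/4 = 1.7321 × 0.503 / 4 = 0.218 nm.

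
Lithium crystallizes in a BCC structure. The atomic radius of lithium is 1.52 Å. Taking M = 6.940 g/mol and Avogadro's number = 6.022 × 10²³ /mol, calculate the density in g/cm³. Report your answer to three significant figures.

0.533 g/cm³

In a BCC lattice, atoms touch along the body diagonal, so √3·a = 4r, giving a = 3.510 Å = 3.510 × 10^-8 cm.
With Z = 2, ρ = Z·M/(N_A·a³) = 2 × 6.940 / (6.022 × 10²³ × 4.325 × 10^-23) = 0.5329 g/cm³.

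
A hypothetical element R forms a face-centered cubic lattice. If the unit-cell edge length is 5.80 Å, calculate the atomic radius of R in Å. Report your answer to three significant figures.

In an FCC lattice, atoms touch along the face diagonal, so √2·a = 4r.
r = √2·a/4 = 1.4142 × 5.80 / 4 = 2.05 Å.

2.05 Å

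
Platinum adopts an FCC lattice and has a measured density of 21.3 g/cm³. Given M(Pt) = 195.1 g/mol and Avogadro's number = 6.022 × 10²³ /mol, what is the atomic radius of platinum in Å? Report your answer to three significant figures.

1.39 Å

For an FCC cell (Z = 4), a³ = Z·M/(N_A·ρ) = 4 × 195.1 / (6.022 × 10²³ × 21.30) = 6.084 × 10^-23 cm³, so a = 3.933 × 10^-8 cm = 3.933 Å.
Atoms touch along the face diagonal, so √2·a = 4r, so r = 0.3536 × a = 1.39 Å.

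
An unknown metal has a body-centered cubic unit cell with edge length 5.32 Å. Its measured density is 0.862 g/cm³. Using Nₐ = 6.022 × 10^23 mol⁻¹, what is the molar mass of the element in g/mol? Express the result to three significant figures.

39.1 g/mol

A BCC cell has Z = 2 atoms; a = 5.320 × 10^-8 cm.
M = ρ·N_A·a³/Z = 0.862 × 6.022 × 10²³ × 1.506 × 10^-22 / 2 = 39.1 g/mol.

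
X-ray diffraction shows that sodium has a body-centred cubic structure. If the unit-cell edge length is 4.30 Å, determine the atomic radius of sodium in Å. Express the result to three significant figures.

In a BCC lattice, atoms touch along the body diagonal, so √3·a = 4r.
r = √3·a/4 = 1.7321 × 4.30 / 4 = 1.86 Å.

1.86 Å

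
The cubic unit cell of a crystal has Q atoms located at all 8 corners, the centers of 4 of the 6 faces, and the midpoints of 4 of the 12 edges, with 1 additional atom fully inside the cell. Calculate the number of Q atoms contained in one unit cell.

5

Corner atoms are shared by 8 cells (1/8 each), face atoms by 2 (1/2 each), edge atoms by 4 (1/4 each), interior atoms are unshared.
Net atoms = 8 × 1/8 + 4 × 1/2 + 4 × 1/4 + 1 = 1 + 2 + 1 + 1 = 5.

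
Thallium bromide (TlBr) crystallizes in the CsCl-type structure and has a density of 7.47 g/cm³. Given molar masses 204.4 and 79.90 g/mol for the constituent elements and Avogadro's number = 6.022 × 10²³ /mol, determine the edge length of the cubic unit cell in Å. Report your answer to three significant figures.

M(TlBr) = 284.3 g/mol; Z = 1 formula unit per cell.
a³ = Z·M/(N_A·ρ) = 1 × 284.3 / (6.022 × 10²³ × 7.47) = 6.320 × 10^-23 cm³, so a = 3.983 × 10^-8 cm = 3.98 Å.

3.98 Å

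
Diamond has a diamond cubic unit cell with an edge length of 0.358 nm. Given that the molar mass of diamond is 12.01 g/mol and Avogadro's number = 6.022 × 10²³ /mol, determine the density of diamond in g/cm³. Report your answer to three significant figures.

3.48 g/cm³

A diamond cubic unit cell contains Z = 8 atoms.
Cell volume: a³ = (0.358 nm)³ = (3.580 × 10^-8 cm)³ = 4.588 × 10^-23 cm³.
ρ = Z·M/(N_A·a³) = 8 × 12.01 / (6.022 × 10²³ × 4.588 × 10^-23) = 3.477 g/cm³.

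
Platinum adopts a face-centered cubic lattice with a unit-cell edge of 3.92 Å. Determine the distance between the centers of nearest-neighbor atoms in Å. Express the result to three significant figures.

In an FCC structure, atoms touch along the face diagonal, so √2·a = 4r; the nearest-neighbor distance equals 2r = 0.7071·a.
d = 0.7071 × 3.92 = 2.77 Å.

2.77 Å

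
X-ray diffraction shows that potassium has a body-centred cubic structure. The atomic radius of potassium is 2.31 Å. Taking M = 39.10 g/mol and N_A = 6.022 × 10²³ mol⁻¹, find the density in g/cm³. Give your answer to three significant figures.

0.855 g/cm³

In a BCC lattice, atoms touch along the body diagonal, so √3·a = 4r, giving a = 5.335 Å = 5.335 × 10^-8 cm.
With Z = 2, ρ = Z·M/(N_A·a³) = 2 × 39.10 / (6.022 × 10²³ × 1.518 × 10^-22) = 0.8553 g/cm³.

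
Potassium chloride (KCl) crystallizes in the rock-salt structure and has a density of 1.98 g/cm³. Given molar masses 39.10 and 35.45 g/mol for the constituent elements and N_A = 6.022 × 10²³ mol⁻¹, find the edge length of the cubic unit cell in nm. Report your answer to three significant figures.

0.630 nm

M(KCl) = 74.55 g/mol; Z = 4 formula units per cell.
a³ = Z·M/(N_A·ρ) = 4 × 74.55 / (6.022 × 10²³ × 1.98) = 2.501 × 10^-22 cm³, so a = 6.300 × 10^-8 cm = 0.630 nm.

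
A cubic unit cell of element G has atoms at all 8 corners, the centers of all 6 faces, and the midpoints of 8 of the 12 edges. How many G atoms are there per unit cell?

Corner atoms are shared by 8 cells (1/8 each), face atoms by 2 (1/2 each), edge atoms by 4 (1/4 each).
Net atoms = 8 × 1/8 + 6 × 1/2 + 8 × 1/4 = 1 + 3 + 2 = 6.

6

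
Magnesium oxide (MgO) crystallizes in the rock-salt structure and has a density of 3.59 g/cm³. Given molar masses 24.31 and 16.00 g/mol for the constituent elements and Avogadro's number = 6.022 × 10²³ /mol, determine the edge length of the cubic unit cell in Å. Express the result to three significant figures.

M(MgO) = 40.31 g/mol; Z = 4 formula units per cell.
a³ = Z·M/(N_A·ρ) = 4 × 40.31 / (6.022 × 10²³ × 3.59) = 7.458 × 10^-23 cm³, so a = 4.209 × 10^-8 cm = 4.21 Å.

4.21 Å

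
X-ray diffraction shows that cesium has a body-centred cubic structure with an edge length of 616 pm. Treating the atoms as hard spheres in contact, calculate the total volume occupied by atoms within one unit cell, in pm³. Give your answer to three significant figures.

In a BCC lattice atoms touch along the body diagonal, so √3·a = 4r, so r = 0.4330a = 266.7 pm.
V_atoms = Z × (4/3)πr³ = 2 × (4/3)π × (266.7)³ = 1.59 × 10^8 pm³.

1.59 × 10^8 pm³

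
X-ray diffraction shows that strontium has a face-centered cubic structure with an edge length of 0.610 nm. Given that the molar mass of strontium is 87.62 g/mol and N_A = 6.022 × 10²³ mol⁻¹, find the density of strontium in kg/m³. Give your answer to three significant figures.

2560 kg/m³

An FCC unit cell contains Z = 4 atoms.
Cell volume: a³ = (0.610 nm)³ = (6.100 × 10^-8 cm)³ = 2.270 × 10^-22 cm³.
ρ = Z·M/(N_A·a³) = 4 × 87.62 / (6.022 × 10²³ × 2.270 × 10^-22) = 2.564 g/cm³ = 2560 kg/m³.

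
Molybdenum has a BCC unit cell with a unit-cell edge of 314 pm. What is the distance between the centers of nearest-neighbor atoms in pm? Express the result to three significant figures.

In a BCC structure, atoms touch along the body diagonal, so √3·a = 4r; the nearest-neighbor distance equals 2r = 0.8660·a.
d = 0.8660 × 314 = 272 pm.

272 pm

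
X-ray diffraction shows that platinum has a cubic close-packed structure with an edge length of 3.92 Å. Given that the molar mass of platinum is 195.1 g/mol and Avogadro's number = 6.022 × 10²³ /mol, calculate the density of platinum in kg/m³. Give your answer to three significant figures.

An FCC unit cell contains Z = 4 atoms.
Cell volume: a³ = (3.92 Å)³ = (3.920 × 10^-8 cm)³ = 6.024 × 10^-23 cm³.
ρ = Z·M/(N_A·a³) = 4 × 195.1 / (6.022 × 10²³ × 6.024 × 10^-23) = 21.51 g/cm³ = 21500 kg/m³.

21500 kg/m³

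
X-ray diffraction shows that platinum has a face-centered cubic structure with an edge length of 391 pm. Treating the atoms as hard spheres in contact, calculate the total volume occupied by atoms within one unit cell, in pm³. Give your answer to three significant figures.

4.43 × 10^7 pm³

In an FCC lattice atoms touch along the face diagonal, so √2·a = 4r, so r = 0.3536a = 138.2 pm.
V_atoms = Z × (4/3)πr³ = 4 × (4/3)π × (138.2)³ = 4.43 × 10^7 pm³.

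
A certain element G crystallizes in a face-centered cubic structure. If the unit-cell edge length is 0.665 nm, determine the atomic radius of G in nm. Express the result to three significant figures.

In an FCC lattice, atoms touch along the face diagonal, so √2·a = 4r.
r = √2·a/4 = 1.4142 × 0.665 / 4 = 0.235 nm.

0.235 nm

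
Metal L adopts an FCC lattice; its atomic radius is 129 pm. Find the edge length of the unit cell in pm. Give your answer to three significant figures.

365 pm

In an FCC lattice, atoms touch along the face diagonal, so √2·a = 4r.
a = 4r/√2 = 4 × 129 / 1.4142 = 365 pm.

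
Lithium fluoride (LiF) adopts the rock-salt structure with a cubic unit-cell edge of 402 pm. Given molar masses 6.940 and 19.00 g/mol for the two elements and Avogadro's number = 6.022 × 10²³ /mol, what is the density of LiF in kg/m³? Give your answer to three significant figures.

The rock-salt structure contains Z = 4 formula units per cell; M(LiF) = 6.940 + 19.00 = 25.94 g/mol.
a³ = (4.020 × 10^-8 cm)³ = 6.496 × 10^-23 cm³.
ρ = 4 × 25.94 / (6.022 × 10²³ × 6.496 × 10^-23) = 2.652 g/cm³ = 2650 kg/m³.

2650 kg/m³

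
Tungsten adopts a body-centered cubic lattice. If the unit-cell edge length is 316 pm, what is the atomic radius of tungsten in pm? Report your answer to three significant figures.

137 pm

In a BCC lattice, atoms touch along the body diagonal, so √3·a = 4r.
r = √3·a/4 = 1.7321 × 316 / 4 = 137 pm.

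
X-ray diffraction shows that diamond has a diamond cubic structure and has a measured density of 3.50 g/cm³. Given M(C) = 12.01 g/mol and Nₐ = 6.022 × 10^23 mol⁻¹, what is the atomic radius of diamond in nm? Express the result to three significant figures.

0.0773 nm

For a diamond cubic cell (Z = 8), a³ = Z·M/(N_A·ρ) = 8 × 12.01 / (6.022 × 10²³ × 3.500) = 4.559 × 10^-23 cm³, so a = 3.572 × 10^-8 cm = 0.3572 nm.
Nearest neighbors lie along the body diagonal with √3·a = 8r, so r = 0.2165 × a = 0.0773 nm.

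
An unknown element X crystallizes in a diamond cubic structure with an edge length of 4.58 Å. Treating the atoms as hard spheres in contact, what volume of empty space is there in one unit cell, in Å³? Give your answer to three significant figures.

In a diamond cubic lattice nearest neighbors lie along the body diagonal with √3·a = 8r, so r = 0.2165a = 0.9916 Å.
V_cell = a³ = 96.07 Å³; V_atoms = 8 × (4/3)πr³ = 32.67 Å³.
Empty space = 96.07 − 32.67 = 63.4 Å³.

63.4 Å³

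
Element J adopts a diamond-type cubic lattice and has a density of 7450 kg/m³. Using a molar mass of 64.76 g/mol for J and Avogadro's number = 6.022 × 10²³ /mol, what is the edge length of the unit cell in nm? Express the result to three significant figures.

0.487 nm

With Z = 8 atoms per diamond cubic cell, a³ = Z·M/(N_A·ρ) = 8 × 64.76 / (6.022 × 10²³ × 7.450 g/cm³) = 1.155 × 10^-22 cm³.
a = (1.155 × 10^-22)^(1/3) = 4.870 × 10^-8 cm = 0.487 nm.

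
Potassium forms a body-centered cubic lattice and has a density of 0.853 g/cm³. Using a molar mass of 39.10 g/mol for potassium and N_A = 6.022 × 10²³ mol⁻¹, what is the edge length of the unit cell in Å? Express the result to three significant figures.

With Z = 2 atoms per BCC cell, a³ = Z·M/(N_A·ρ) = 2 × 39.10 / (6.022 × 10²³ × 0.8530 g/cm³) = 1.522 × 10^-22 cm³.
a = (1.522 × 10^-22)^(1/3) = 5.340 × 10^-8 cm = 5.34 Å.

5.34 Å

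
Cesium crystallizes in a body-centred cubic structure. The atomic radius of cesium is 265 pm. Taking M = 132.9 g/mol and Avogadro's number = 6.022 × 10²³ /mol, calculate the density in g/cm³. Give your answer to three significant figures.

In a BCC lattice, atoms touch along the body diagonal, so √3·a = 4r, giving a = 612.0 pm = 6.120 × 10^-8 cm.
With Z = 2, ρ = Z·M/(N_A·a³) = 2 × 132.9 / (6.022 × 10²³ × 2.292 × 10^-22) = 1.926 g/cm³.

1.93 g/cm³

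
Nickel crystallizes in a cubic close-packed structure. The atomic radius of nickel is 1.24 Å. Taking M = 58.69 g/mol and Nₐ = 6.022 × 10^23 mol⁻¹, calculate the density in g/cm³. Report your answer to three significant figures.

9.04 g/cm³

In an FCC lattice, atoms touch along the face diagonal, so √2·a = 4r, giving a = 3.507 Å = 3.507 × 10^-8 cm.
With Z = 4, ρ = Z·M/(N_A·a³) = 4 × 58.69 / (6.022 × 10²³ × 4.314 × 10^-23) = 9.036 g/cm³.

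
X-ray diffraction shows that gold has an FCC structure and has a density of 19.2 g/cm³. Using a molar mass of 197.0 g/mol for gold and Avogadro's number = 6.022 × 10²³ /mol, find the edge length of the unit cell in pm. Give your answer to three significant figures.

408 pm

With Z = 4 atoms per FCC cell, a³ = Z·M/(N_A·ρ) = 4 × 197.0 / (6.022 × 10²³ × 19.20 g/cm³) = 6.815 × 10^-23 cm³.
a = (6.815 × 10^-23)^(1/3) = 4.085 × 10^-8 cm = 408 pm.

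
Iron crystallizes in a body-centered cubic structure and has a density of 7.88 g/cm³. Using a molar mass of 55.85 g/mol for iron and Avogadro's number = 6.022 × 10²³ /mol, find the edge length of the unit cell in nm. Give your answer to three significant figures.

With Z = 2 atoms per BCC cell, a³ = Z·M/(N_A·ρ) = 2 × 55.85 / (6.022 × 10²³ × 7.880 g/cm³) = 2.354 × 10^-23 cm³.
a = (2.354 × 10^-23)^(1/3) = 2.866 × 10^-8 cm = 0.287 nm.

0.287 nm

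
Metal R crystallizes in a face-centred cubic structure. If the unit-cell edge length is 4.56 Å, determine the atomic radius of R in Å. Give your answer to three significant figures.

In an FCC lattice, atoms touch along the face diagonal, so √2·a = 4r.
r = √2·a/4 = 1.4142 × 4.56 / 4 = 1.61 Å.

1.61 Å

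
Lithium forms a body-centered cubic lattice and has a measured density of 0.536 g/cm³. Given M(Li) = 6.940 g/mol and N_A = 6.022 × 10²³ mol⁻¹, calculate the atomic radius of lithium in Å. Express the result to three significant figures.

1.52 Å

For a BCC cell (Z = 2), a³ = Z·M/(N_A·ρ) = 2 × 6.940 / (6.022 × 10²³ × 0.5360) = 4.300 × 10^-23 cm³, so a = 3.503 × 10^-8 cm = 3.503 Å.
Atoms touch along the body diagonal, so √3·a = 4r, so r = 0.4330 × a = 1.52 Å.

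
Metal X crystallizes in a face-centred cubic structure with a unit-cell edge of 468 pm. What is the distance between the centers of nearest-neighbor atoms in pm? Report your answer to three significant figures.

In an FCC structure, atoms touch along the face diagonal, so √2·a = 4r; the nearest-neighbor distance equals 2r = 0.7071·a.
d = 0.7071 × 468 = 331 pm.

331 pm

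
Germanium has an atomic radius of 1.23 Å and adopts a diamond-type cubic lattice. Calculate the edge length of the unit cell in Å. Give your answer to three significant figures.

5.68 Å

In a diamond cubic lattice, nearest neighbors lie along the body diagonal with √3·a = 8r.
a = 8r/√3 = 8 × 1.23 / 1.7321 = 5.68 Å.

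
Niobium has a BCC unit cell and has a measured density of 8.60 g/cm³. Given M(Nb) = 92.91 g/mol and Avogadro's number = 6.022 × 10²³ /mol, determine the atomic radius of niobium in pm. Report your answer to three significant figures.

143 pm

For a BCC cell (Z = 2), a³ = Z·M/(N_A·ρ) = 2 × 92.91 / (6.022 × 10²³ × 8.600) = 3.588 × 10^-23 cm³, so a = 3.298 × 10^-8 cm = 329.8 pm.
Atoms touch along the body diagonal, so √3·a = 4r, so r = 0.4330 × a = 143 pm.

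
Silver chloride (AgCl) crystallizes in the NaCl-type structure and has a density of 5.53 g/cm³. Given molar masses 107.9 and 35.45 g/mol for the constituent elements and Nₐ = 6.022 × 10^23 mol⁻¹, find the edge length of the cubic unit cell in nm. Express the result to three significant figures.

0.556 nm

M(AgCl) = 143.35 g/mol; Z = 4 formula units per cell.
a³ = Z·M/(N_A·ρ) = 4 × 143.35 / (6.022 × 10²³ × 5.53) = 1.722 × 10^-22 cm³, so a = 5.563 × 10^-8 cm = 0.556 nm.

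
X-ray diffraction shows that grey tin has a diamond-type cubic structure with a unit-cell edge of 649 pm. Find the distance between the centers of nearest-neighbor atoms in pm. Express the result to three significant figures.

281 pm

In a diamond cubic structure, nearest neighbors lie along the body diagonal with √3·a = 8r; the nearest-neighbor distance equals 2r = 0.4330·a.
d = 0.4330 × 649 = 281 pm.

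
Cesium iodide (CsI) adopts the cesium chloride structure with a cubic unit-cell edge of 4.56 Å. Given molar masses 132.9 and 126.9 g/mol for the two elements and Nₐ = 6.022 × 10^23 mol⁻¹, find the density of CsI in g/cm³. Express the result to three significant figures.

4.55 g/cm³

The cesium chloride structure contains Z = 1 formula unit per cell; M(CsI) = 132.9 + 126.9 = 259.8 g/mol.
a³ = (4.560 × 10^-8 cm)³ = 9.482 × 10^-23 cm³.
ρ = 1 × 259.8 / (6.022 × 10²³ × 9.482 × 10^-23) = 4.550 g/cm³.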